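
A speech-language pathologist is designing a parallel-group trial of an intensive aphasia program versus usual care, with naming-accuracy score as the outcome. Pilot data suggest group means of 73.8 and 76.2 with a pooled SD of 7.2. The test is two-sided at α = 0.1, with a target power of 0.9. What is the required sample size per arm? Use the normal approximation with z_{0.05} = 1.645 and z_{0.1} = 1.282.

Cohen's d = |M₁ − M₂| / SD_pooled = |73.8 − 76.2| / 7.2 = 2.4 / 7.2 = 0.333.
For two independent groups with equal n: n = 2·((z_{α/2} + z_β) / d)².
z_{α/2} + z_β = 1.645 + 1.282 = 2.927.
n = 2 × (2.927 / 0.333)² = 2 × 8.790² = 2 × 77.26 = 154.5.
Round up to the next whole participant.

n = 155 per group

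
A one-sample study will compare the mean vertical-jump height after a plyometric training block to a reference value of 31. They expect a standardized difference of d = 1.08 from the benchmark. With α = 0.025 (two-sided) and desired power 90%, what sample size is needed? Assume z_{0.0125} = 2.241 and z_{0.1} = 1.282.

For a one-sample test: n = ((z_{α/2} + z_β) / d)².
z_{α/2} + z_β = 2.241 + 1.282 = 3.523.
n = (3.523 / 1.08)² = 3.262² = 10.64.
Round up.

n = 11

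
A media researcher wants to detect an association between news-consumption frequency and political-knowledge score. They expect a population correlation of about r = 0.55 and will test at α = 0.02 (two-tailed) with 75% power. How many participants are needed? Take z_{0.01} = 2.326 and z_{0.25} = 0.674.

n = 27

Fisher's z: C = ½·ln((1+r)/(1−r)) = ½·ln(3.4444) = 0.6184.
n = ((z_{α/2} + z_β)/C)² + 3.
(2.326 + 0.674) / 0.6184 = 3.000 / 0.6184 = 4.851.
n = 4.851² + 3 = 23.53 + 3 = 26.5.
Round up.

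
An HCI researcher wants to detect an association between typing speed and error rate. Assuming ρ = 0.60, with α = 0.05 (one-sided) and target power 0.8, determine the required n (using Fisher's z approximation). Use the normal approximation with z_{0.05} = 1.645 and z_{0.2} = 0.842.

n = 16

Fisher's z: C = ½·ln((1+r)/(1−r)) = ½·ln(4.0000) = 0.6931.
n = ((z_{α} + z_β)/C)² + 3.
(1.645 + 0.842) / 0.6931 = 2.487 / 0.6931 = 3.588.
n = 3.588² + 3 = 12.88 + 3 = 15.9.
Round up.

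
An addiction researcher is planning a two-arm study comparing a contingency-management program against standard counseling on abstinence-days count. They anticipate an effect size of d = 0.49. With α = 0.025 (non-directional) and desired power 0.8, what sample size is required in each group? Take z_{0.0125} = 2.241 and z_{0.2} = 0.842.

For two independent groups with equal n: n = 2·((z_{α/2} + z_β) / d)².
z_{α/2} + z_β = 2.241 + 0.842 = 3.083.
n = 2 × (3.083 / 0.49)² = 2 × 6.292² = 2 × 39.59 = 79.2.
Round up to the next whole participant.

n = 80 per group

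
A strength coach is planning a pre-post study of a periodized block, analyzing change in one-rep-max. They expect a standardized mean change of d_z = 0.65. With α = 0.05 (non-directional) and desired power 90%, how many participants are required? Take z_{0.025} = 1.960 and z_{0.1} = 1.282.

For a paired (one-sample on differences) test: n = ((z_{α/2} + z_β) / d)².
z_{α/2} + z_β = 1.960 + 1.282 = 3.242.
n = (3.242 / 0.65)² = 4.988² = 24.88.
Round up.

n = 25 pairs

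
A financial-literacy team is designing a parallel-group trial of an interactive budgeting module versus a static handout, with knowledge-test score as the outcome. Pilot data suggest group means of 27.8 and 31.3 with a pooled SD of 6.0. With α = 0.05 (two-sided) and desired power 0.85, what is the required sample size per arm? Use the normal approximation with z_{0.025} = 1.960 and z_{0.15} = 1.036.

n = 53 per group

Cohen's d = |M₁ − M₂| / SD_pooled = |27.8 − 31.3| / 6.0 = 3.5 / 6.0 = 0.583.
For two independent groups with equal n: n = 2·((z_{α/2} + z_β) / d)².
z_{α/2} + z_β = 1.960 + 1.036 = 2.996.
n = 2 × (2.996 / 0.583)² = 2 × 5.139² = 2 × 26.41 = 52.8.
Round up to the next whole participant.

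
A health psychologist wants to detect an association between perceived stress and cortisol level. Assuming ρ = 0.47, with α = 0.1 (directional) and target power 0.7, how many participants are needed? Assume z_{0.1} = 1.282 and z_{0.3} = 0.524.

Fisher's z: C = ½·ln((1+r)/(1−r)) = ½·ln(2.7736) = 0.5101.
n = ((z_{α} + z_β)/C)² + 3.
(1.282 + 0.524) / 0.5101 = 1.806 / 0.5101 = 3.540.
n = 3.540² + 3 = 12.54 + 3 = 15.5.
Round up.

n = 16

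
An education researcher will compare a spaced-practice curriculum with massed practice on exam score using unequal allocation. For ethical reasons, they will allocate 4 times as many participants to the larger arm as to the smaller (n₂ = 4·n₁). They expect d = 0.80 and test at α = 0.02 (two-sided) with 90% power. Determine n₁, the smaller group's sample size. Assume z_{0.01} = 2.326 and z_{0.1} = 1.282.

n₁ = 26

With allocation ratio k = n₂/n₁ = 4, Var(x̄₁−x̄₂) = σ²(1/n₁ + 1/(k·n₁)) = σ²·(k+1)/(k·n₁).
So n₁ = (1 + 1/k)·((z_{α/2} + z_β)/d)² = 1.250 × (3.608/0.80)².
n₁ = 1.250 × 20.34 = 25.4.
Round up: n₁ = 26, giving n₂ = 4 × 26 = 104.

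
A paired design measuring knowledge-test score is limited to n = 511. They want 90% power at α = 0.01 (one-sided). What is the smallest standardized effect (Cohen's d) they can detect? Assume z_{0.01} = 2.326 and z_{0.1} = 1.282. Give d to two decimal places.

For a single sample (or paired design) of n = 511: d_min = (z_{α} + z_β)/√n.
z-sum = 2.326 + 1.282 = 3.608.
d_min = 3.608 / √511 = 3.608 / 22.605 = 0.160.

d_min ≈ 0.16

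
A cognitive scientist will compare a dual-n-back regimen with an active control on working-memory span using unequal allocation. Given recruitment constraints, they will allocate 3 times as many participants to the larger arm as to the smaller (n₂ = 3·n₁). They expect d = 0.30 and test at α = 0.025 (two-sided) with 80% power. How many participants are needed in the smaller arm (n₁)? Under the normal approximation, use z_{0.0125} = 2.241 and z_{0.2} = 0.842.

n₁ = 141

With allocation ratio k = n₂/n₁ = 3, Var(x̄₁−x̄₂) = σ²(1/n₁ + 1/(k·n₁)) = σ²·(k+1)/(k·n₁).
So n₁ = (1 + 1/k)·((z_{α/2} + z_β)/d)² = 1.333 × (3.083/0.30)².
n₁ = 1.333 × 105.61 = 140.8.
Round up: n₁ = 141, giving n₂ = 3 × 141 = 423.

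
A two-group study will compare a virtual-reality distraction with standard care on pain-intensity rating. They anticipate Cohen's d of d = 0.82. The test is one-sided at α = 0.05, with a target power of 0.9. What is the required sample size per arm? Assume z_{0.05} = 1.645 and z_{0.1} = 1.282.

For two independent groups with equal n: n = 2·((z_{α} + z_β) / d)².
z_{α} + z_β = 1.645 + 1.282 = 2.927.
n = 2 × (2.927 / 0.82)² = 2 × 3.570² = 2 × 12.74 = 25.5.
Round up to the next whole participant.

n = 26 per group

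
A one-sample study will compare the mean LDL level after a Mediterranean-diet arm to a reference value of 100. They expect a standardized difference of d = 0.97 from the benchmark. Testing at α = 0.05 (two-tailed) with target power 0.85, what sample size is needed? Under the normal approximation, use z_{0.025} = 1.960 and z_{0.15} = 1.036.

n = 10

For a one-sample test: n = ((z_{α/2} + z_β) / d)².
z_{α/2} + z_β = 1.960 + 1.036 = 2.996.
n = (2.996 / 0.97)² = 3.089² = 9.54.
Round up.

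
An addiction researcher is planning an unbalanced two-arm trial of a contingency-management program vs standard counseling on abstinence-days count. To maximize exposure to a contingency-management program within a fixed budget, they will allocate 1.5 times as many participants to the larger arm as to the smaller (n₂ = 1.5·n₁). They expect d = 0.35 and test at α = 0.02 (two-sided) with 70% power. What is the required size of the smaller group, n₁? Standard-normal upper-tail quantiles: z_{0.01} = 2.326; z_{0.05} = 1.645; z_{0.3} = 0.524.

n₁ = 111

With allocation ratio k = n₂/n₁ = 1.5, Var(x̄₁−x̄₂) = σ²(1/n₁ + 1/(k·n₁)) = σ²·(k+1)/(k·n₁).
So n₁ = (1 + 1/k)·((z_{α/2} + z_β)/d)² = 1.667 × (2.850/0.35)².
n₁ = 1.667 × 66.31 = 110.5.
Round up: n₁ = 111, giving n₂ = ⌈1.5 × 111⌉ = ⌈166.5⌉ = 167.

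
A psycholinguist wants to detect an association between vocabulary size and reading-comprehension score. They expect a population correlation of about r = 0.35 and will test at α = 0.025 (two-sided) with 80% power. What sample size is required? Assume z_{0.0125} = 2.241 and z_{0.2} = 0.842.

n = 75

Fisher's z: C = ½·ln((1+r)/(1−r)) = ½·ln(2.0769) = 0.3654.
n = ((z_{α/2} + z_β)/C)² + 3.
(2.241 + 0.842) / 0.3654 = 3.083 / 0.3654 = 8.437.
n = 8.437² + 3 = 71.19 + 3 = 74.2.
Round up.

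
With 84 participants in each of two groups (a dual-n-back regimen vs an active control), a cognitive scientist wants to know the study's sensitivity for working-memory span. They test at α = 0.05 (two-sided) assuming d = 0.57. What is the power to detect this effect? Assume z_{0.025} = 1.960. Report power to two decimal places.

For two equal groups, power = Φ(d·√(n/2) − z_{α/2}).
d·√(n/2) = 0.57 × √(84/2) = 0.57 × 6.481 = 3.694.
z_β = 3.694 − 1.960 = 1.734.
Power = Φ(1.734) = 0.959.

power ≈ 0.96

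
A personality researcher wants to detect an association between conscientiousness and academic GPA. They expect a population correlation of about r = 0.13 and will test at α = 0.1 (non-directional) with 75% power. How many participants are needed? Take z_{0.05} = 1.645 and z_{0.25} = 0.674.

n = 318

Fisher's z: C = ½·ln((1+r)/(1−r)) = ½·ln(1.2989) = 0.1307.
n = ((z_{α/2} + z_β)/C)² + 3.
(1.645 + 0.674) / 0.1307 = 2.319 / 0.1307 = 17.743.
n = 17.743² + 3 = 314.81 + 3 = 317.8.
Round up.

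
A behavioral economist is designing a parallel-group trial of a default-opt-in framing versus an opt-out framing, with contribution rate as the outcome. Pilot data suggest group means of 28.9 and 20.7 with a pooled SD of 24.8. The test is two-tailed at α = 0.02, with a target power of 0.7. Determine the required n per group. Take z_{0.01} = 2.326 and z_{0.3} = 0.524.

Cohen's d = |M₁ − M₂| / SD_pooled = |28.9 − 20.7| / 24.8 = 8.2 / 24.8 = 0.331.
For two independent groups with equal n: n = 2·((z_{α/2} + z_β) / d)².
z_{α/2} + z_β = 2.326 + 0.524 = 2.850.
n = 2 × (2.850 / 0.331)² = 2 × 8.610² = 2 × 74.14 = 148.3.
Round up to the next whole participant.

n = 149 per group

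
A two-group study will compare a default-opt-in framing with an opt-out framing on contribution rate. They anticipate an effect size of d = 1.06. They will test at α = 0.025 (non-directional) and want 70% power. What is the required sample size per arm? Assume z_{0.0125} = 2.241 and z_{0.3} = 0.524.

For two independent groups with equal n: n = 2·((z_{α/2} + z_β) / d)².
z_{α/2} + z_β = 2.241 + 0.524 = 2.765.
n = 2 × (2.765 / 1.06)² = 2 × 2.608² = 2 × 6.80 = 13.6.
Round up to the next whole participant.

n = 14 per group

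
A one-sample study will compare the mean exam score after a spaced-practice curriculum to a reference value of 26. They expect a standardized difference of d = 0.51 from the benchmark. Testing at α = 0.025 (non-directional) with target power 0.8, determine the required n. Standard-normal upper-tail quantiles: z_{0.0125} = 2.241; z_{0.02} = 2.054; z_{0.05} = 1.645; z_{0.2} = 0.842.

For a one-sample test: n = ((z_{α/2} + z_β) / d)².
z_{α/2} + z_β = 2.241 + 0.842 = 3.083.
n = (3.083 / 0.51)² = 6.045² = 36.54.
Round up.

n = 37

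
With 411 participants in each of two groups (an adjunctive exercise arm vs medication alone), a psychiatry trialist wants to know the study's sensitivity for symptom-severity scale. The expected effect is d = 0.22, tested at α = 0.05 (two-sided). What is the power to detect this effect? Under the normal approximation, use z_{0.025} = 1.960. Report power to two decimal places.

power ≈ 0.88

For two equal groups, power = Φ(d·√(n/2) − z_{α/2}).
d·√(n/2) = 0.22 × √(411/2) = 0.22 × 14.335 = 3.154.
z_β = 3.154 − 1.960 = 1.194.
Power = Φ(1.194) = 0.884.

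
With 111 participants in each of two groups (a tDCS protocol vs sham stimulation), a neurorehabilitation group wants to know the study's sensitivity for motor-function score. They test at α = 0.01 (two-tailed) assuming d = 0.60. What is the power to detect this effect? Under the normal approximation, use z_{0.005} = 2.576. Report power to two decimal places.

power ≈ 0.97

For two equal groups, power = Φ(d·√(n/2) − z_{α/2}).
d·√(n/2) = 0.60 × √(111/2) = 0.60 × 7.450 = 4.470.
z_β = 4.470 − 2.576 = 1.894.
Power = Φ(1.894) = 0.971.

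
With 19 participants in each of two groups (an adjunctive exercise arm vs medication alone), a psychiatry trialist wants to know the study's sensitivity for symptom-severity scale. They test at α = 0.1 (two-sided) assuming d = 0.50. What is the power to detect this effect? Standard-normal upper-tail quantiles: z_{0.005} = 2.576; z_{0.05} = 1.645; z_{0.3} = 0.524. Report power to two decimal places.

power ≈ 0.46

For two equal groups, power = Φ(d·√(n/2) − z_{α/2}).
d·√(n/2) = 0.50 × √(19/2) = 0.50 × 3.082 = 1.541.
z_β = 1.541 − 1.645 = -0.104.
Power = Φ(-0.104) = 0.459.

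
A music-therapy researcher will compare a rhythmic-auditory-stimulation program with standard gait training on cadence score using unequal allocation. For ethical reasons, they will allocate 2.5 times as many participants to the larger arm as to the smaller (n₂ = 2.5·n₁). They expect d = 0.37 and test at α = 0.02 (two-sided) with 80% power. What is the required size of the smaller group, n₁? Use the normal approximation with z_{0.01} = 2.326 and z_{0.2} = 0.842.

n₁ = 103

With allocation ratio k = n₂/n₁ = 2.5, Var(x̄₁−x̄₂) = σ²(1/n₁ + 1/(k·n₁)) = σ²·(k+1)/(k·n₁).
So n₁ = (1 + 1/k)·((z_{α/2} + z_β)/d)² = 1.400 × (3.168/0.37)².
n₁ = 1.400 × 73.31 = 102.6.
Round up: n₁ = 103, giving n₂ = ⌈2.5 × 103⌉ = ⌈257.5⌉ = 258.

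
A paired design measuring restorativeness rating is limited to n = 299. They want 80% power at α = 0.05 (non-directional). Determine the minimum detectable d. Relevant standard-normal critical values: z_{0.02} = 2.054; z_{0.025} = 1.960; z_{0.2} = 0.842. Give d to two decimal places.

For a single sample (or paired design) of n = 299: d_min = (z_{α/2} + z_β)/√n.
z-sum = 1.960 + 0.842 = 2.802.
d_min = 2.802 / √299 = 2.802 / 17.292 = 0.162.

d_min ≈ 0.16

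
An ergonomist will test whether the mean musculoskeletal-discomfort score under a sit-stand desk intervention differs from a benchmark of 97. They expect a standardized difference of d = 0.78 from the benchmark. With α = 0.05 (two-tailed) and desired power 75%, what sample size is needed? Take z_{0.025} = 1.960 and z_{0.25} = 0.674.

n = 12

For a one-sample test: n = ((z_{α/2} + z_β) / d)².
z_{α/2} + z_β = 1.960 + 0.674 = 2.634.
n = (2.634 / 0.78)² = 3.377² = 11.40.
Round up.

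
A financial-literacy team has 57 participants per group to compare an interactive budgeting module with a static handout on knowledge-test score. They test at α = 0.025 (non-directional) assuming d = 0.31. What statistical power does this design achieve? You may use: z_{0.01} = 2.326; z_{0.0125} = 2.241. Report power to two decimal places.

For two equal groups, power = Φ(d·√(n/2) − z_{α/2}).
d·√(n/2) = 0.31 × √(57/2) = 0.31 × 5.339 = 1.655.
z_β = 1.655 − 2.241 = -0.586.
Power = Φ(-0.586) = 0.279.

power ≈ 0.28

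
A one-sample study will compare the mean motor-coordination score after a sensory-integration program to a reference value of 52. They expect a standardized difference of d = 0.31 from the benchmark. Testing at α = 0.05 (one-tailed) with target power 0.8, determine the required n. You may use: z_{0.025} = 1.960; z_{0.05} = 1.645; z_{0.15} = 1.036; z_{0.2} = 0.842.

n = 65

For a one-sample test: n = ((z_{α} + z_β) / d)².
z_{α} + z_β = 1.645 + 0.842 = 2.487.
n = (2.487 / 0.31)² = 8.023² = 64.36.
Round up.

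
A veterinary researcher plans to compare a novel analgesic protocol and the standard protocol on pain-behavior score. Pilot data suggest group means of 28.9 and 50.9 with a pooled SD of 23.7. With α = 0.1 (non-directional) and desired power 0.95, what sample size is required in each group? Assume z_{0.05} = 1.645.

Cohen's d = |M₁ − M₂| / SD_pooled = |28.9 − 50.9| / 23.7 = 22.0 / 23.7 = 0.928.
For two independent groups with equal n: n = 2·((z_{α/2} + z_β) / d)².
z_{α/2} + z_β = 1.645 + 1.645 = 3.290.
n = 2 × (3.290 / 0.928)² = 2 × 3.545² = 2 × 12.57 = 25.1.
Round up to the next whole participant.

n = 26 per group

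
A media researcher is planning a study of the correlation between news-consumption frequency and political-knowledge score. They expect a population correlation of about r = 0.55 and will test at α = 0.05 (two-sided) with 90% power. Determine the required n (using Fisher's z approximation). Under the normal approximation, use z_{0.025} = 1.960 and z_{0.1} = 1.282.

n = 31

Fisher's z: C = ½·ln((1+r)/(1−r)) = ½·ln(3.4444) = 0.6184.
n = ((z_{α/2} + z_β)/C)² + 3.
(1.960 + 1.282) / 0.6184 = 3.242 / 0.6184 = 5.243.
n = 5.243² + 3 = 27.48 + 3 = 30.5.
Round up.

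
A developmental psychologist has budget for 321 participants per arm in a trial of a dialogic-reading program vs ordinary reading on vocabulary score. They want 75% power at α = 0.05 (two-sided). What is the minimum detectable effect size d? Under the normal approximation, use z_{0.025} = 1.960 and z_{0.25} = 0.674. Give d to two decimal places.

d_min ≈ 0.21

For two independent groups of n = 321 each: d_min = (z_{α/2} + z_β)·√(2/n).
z-sum = 1.960 + 0.674 = 2.634.
d_min = 2.634 × √(2/321) = 2.634 × 0.0789 = 0.208.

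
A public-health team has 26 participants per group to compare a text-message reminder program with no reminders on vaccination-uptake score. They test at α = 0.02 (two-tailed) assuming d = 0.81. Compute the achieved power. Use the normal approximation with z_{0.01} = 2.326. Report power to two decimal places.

For two equal groups, power = Φ(d·√(n/2) − z_{α/2}).
d·√(n/2) = 0.81 × √(26/2) = 0.81 × 3.606 = 2.920.
z_β = 2.920 − 2.326 = 0.594.
Power = Φ(0.594) = 0.724.

power ≈ 0.72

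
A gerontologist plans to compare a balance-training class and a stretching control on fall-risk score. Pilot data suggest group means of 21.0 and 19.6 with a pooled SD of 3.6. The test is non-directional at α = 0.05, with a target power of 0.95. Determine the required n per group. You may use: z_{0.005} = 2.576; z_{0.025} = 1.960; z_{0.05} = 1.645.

Cohen's d = |M₁ − M₂| / SD_pooled = |21.0 − 19.6| / 3.6 = 1.4 / 3.6 = 0.389.
For two independent groups with equal n: n = 2·((z_{α/2} + z_β) / d)².
z_{α/2} + z_β = 1.960 + 1.645 = 3.605.
n = 2 × (3.605 / 0.389)² = 2 × 9.267² = 2 × 85.88 = 171.8.
Round up to the next whole participant.

n = 172 per group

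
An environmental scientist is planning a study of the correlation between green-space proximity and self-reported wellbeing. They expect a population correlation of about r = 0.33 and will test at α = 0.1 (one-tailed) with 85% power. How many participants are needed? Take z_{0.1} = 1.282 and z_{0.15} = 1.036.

n = 49

Fisher's z: C = ½·ln((1+r)/(1−r)) = ½·ln(1.9851) = 0.3428.
n = ((z_{α} + z_β)/C)² + 3.
(1.282 + 1.036) / 0.3428 = 2.318 / 0.3428 = 6.762.
n = 6.762² + 3 = 45.72 + 3 = 48.7.
Round up.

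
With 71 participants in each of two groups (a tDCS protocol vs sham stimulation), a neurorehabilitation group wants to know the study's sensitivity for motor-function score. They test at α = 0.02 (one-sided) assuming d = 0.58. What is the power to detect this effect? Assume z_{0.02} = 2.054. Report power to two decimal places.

For two equal groups, power = Φ(d·√(n/2) − z_{α}).
d·√(n/2) = 0.58 × √(71/2) = 0.58 × 5.958 = 3.456.
z_β = 3.456 − 2.054 = 1.402.
Power = Φ(1.402) = 0.920.

power ≈ 0.92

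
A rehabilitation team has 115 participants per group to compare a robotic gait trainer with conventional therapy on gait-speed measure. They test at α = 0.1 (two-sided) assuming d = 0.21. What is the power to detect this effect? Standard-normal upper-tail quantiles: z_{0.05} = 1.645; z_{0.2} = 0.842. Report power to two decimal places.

power ≈ 0.48

For two equal groups, power = Φ(d·√(n/2) − z_{α/2}).
d·√(n/2) = 0.21 × √(115/2) = 0.21 × 7.583 = 1.592.
z_β = 1.592 − 1.645 = -0.053.
Power = Φ(-0.053) = 0.479.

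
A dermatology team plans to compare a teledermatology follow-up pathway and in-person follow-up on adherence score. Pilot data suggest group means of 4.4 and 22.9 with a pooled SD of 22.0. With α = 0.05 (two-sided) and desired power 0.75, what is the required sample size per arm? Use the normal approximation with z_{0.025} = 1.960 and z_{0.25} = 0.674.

n = 20 per group

Cohen's d = |M₁ − M₂| / SD_pooled = |4.4 − 22.9| / 22.0 = 18.5 / 22.0 = 0.841.
For two independent groups with equal n: n = 2·((z_{α/2} + z_β) / d)².
z_{α/2} + z_β = 1.960 + 0.674 = 2.634.
n = 2 × (2.634 / 0.841)² = 2 × 3.132² = 2 × 9.81 = 19.6.
Round up to the next whole participant.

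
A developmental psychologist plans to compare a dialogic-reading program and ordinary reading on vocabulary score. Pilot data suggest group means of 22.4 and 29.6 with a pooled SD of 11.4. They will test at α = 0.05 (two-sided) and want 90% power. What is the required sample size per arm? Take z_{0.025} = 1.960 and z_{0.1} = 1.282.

n = 53 per group

Cohen's d = |M₁ − M₂| / SD_pooled = |22.4 − 29.6| / 11.4 = 7.2 / 11.4 = 0.632.
For two independent groups with equal n: n = 2·((z_{α/2} + z_β) / d)².
z_{α/2} + z_β = 1.960 + 1.282 = 3.242.
n = 2 × (3.242 / 0.632)² = 2 × 5.130² = 2 × 26.31 = 52.6.
Round up to the next whole participant.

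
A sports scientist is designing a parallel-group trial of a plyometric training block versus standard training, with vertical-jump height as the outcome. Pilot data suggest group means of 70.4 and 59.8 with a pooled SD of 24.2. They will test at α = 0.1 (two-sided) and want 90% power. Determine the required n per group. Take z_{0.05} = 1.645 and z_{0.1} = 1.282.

n = 90 per group

Cohen's d = |M₁ − M₂| / SD_pooled = |70.4 − 59.8| / 24.2 = 10.6 / 24.2 = 0.438.
For two independent groups with equal n: n = 2·((z_{α/2} + z_β) / d)².
z_{α/2} + z_β = 1.645 + 1.282 = 2.927.
n = 2 × (2.927 / 0.438)² = 2 × 6.683² = 2 × 44.66 = 89.3.
Round up to the next whole participant.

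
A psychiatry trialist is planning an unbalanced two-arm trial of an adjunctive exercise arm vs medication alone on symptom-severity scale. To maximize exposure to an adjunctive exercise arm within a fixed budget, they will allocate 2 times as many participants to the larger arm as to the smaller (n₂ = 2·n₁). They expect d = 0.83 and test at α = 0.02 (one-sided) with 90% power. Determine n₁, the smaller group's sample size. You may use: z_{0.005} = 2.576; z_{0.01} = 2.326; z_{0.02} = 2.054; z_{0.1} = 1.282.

With allocation ratio k = n₂/n₁ = 2, Var(x̄₁−x̄₂) = σ²(1/n₁ + 1/(k·n₁)) = σ²·(k+1)/(k·n₁).
So n₁ = (1 + 1/k)·((z_{α} + z_β)/d)² = 1.500 × (3.336/0.83)².
n₁ = 1.500 × 16.15 = 24.2.
Round up: n₁ = 25, giving n₂ = 2 × 25 = 50.

n₁ = 25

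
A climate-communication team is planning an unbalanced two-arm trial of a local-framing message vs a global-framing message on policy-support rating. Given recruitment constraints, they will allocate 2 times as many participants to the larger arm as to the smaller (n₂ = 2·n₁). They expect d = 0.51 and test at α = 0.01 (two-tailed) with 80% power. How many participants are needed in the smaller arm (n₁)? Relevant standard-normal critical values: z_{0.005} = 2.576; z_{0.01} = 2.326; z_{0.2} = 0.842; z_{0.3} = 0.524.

With allocation ratio k = n₂/n₁ = 2, Var(x̄₁−x̄₂) = σ²(1/n₁ + 1/(k·n₁)) = σ²·(k+1)/(k·n₁).
So n₁ = (1 + 1/k)·((z_{α/2} + z_β)/d)² = 1.500 × (3.418/0.51)².
n₁ = 1.500 × 44.92 = 67.4.
Round up: n₁ = 68, giving n₂ = 2 × 68 = 136.

n₁ = 68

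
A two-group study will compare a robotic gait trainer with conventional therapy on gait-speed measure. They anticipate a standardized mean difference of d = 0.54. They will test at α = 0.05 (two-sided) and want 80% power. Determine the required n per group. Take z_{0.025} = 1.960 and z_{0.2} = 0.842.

For two independent groups with equal n: n = 2·((z_{α/2} + z_β) / d)².
z_{α/2} + z_β = 1.960 + 0.842 = 2.802.
n = 2 × (2.802 / 0.54)² = 2 × 5.189² = 2 × 26.92 = 53.8.
Round up to the next whole participant.

n = 54 per group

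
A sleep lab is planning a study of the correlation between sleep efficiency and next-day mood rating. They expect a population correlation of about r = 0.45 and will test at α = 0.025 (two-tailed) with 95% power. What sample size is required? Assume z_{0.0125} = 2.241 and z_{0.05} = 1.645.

n = 68

Fisher's z: C = ½·ln((1+r)/(1−r)) = ½·ln(2.6364) = 0.4847.
n = ((z_{α/2} + z_β)/C)² + 3.
(2.241 + 1.645) / 0.4847 = 3.886 / 0.4847 = 8.017.
n = 8.017² + 3 = 64.28 + 3 = 67.3.
Round up.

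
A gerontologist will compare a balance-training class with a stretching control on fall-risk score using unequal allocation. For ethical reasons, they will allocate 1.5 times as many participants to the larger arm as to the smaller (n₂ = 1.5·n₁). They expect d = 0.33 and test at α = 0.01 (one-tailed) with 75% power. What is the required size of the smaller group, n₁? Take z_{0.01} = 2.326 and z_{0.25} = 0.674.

n₁ = 138

With allocation ratio k = n₂/n₁ = 1.5, Var(x̄₁−x̄₂) = σ²(1/n₁ + 1/(k·n₁)) = σ²·(k+1)/(k·n₁).
So n₁ = (1 + 1/k)·((z_{α} + z_β)/d)² = 1.667 × (3.000/0.33)².
n₁ = 1.667 × 82.64 = 137.7.
Round up: n₁ = 138, giving n₂ = 1.5 × 138 = 207.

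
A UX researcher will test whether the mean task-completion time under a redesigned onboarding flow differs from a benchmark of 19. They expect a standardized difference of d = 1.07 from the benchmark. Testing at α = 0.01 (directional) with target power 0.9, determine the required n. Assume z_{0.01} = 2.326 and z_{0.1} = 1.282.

For a one-sample test: n = ((z_{α} + z_β) / d)².
z_{α} + z_β = 2.326 + 1.282 = 3.608.
n = (3.608 / 1.07)² = 3.372² = 11.37.
Round up.

n = 12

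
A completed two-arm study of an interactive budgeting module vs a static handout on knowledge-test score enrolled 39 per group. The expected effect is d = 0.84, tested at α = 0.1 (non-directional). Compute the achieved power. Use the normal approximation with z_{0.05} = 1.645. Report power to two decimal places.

power ≈ 0.98

For two equal groups, power = Φ(d·√(n/2) − z_{α/2}).
d·√(n/2) = 0.84 × √(39/2) = 0.84 × 4.416 = 3.709.
z_β = 3.709 − 1.645 = 2.064.
Power = Φ(2.064) = 0.981.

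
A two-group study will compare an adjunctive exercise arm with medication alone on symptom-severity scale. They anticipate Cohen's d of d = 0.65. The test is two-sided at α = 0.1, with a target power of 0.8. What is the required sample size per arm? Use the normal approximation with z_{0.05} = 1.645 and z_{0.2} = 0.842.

n = 30 per group

For two independent groups with equal n: n = 2·((z_{α/2} + z_β) / d)².
z_{α/2} + z_β = 1.645 + 0.842 = 2.487.
n = 2 × (2.487 / 0.65)² = 2 × 3.826² = 2 × 14.64 = 29.3.
Round up to the next whole participant.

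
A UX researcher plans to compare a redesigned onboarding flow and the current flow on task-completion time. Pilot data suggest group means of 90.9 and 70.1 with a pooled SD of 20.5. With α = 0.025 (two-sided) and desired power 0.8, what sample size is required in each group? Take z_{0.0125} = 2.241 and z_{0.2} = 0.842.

Cohen's d = |M₁ − M₂| / SD_pooled = |90.9 − 70.1| / 20.5 = 20.8 / 20.5 = 1.015.
For two independent groups with equal n: n = 2·((z_{α/2} + z_β) / d)².
z_{α/2} + z_β = 2.241 + 0.842 = 3.083.
n = 2 × (3.083 / 1.015)² = 2 × 3.037² = 2 × 9.23 = 18.5.
Round up to the next whole participant.

n = 19 per group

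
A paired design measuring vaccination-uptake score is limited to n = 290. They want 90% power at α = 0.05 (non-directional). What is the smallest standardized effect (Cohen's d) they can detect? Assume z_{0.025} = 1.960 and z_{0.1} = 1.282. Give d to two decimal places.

For a single sample (or paired design) of n = 290: d_min = (z_{α/2} + z_β)/√n.
z-sum = 1.960 + 1.282 = 3.242.
d_min = 3.242 / √290 = 3.242 / 17.029 = 0.190.

d_min ≈ 0.19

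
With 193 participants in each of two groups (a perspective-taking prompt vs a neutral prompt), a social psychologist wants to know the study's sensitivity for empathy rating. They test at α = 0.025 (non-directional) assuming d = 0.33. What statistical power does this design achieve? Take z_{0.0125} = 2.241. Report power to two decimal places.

power ≈ 0.84

For two equal groups, power = Φ(d·√(n/2) − z_{α/2}).
d·√(n/2) = 0.33 × √(193/2) = 0.33 × 9.823 = 3.242.
z_β = 3.242 − 2.241 = 1.001.
Power = Φ(1.001) = 0.842.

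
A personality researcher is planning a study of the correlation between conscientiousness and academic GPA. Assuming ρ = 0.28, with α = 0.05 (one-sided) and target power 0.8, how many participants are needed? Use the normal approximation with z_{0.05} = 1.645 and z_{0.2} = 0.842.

Fisher's z: C = ½·ln((1+r)/(1−r)) = ½·ln(1.7778) = 0.2877.
n = ((z_{α} + z_β)/C)² + 3.
(1.645 + 0.842) / 0.2877 = 2.487 / 0.2877 = 8.644.
n = 8.644² + 3 = 74.73 + 3 = 77.7.
Round up.

n = 78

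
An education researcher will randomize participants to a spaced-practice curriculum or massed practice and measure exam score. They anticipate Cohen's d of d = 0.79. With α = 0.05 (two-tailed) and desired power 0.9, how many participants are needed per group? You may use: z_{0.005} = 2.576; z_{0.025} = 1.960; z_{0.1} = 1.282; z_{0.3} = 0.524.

n = 34 per group

For two independent groups with equal n: n = 2·((z_{α/2} + z_β) / d)².
z_{α/2} + z_β = 1.960 + 1.282 = 3.242.
n = 2 × (3.242 / 0.79)² = 2 × 4.104² = 2 × 16.84 = 33.7.
Round up to the next whole participant.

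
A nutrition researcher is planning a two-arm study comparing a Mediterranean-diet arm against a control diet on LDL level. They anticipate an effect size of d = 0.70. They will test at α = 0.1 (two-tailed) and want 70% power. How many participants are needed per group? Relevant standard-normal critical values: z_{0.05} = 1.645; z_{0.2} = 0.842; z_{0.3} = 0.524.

n = 20 per group

For two independent groups with equal n: n = 2·((z_{α/2} + z_β) / d)².
z_{α/2} + z_β = 1.645 + 0.524 = 2.169.
n = 2 × (2.169 / 0.70)² = 2 × 3.099² = 2 × 9.60 = 19.2.
Round up to the next whole participant.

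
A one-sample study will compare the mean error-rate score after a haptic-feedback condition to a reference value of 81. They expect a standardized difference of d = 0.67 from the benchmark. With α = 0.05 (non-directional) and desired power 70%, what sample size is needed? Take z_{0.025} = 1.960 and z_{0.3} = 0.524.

n = 14

For a one-sample test: n = ((z_{α/2} + z_β) / d)².
z_{α/2} + z_β = 1.960 + 0.524 = 2.484.
n = (2.484 / 0.67)² = 3.707² = 13.75.
Round up.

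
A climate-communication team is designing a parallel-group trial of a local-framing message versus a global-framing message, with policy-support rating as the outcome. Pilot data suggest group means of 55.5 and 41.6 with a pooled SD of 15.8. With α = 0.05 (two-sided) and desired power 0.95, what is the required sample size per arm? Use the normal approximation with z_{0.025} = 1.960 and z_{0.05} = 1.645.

Cohen's d = |M₁ − M₂| / SD_pooled = |55.5 − 41.6| / 15.8 = 13.9 / 15.8 = 0.880.
For two independent groups with equal n: n = 2·((z_{α/2} + z_β) / d)².
z_{α/2} + z_β = 1.960 + 1.645 = 3.605.
n = 2 × (3.605 / 0.880)² = 2 × 4.097² = 2 × 16.78 = 33.6.
Round up to the next whole participant.

n = 34 per group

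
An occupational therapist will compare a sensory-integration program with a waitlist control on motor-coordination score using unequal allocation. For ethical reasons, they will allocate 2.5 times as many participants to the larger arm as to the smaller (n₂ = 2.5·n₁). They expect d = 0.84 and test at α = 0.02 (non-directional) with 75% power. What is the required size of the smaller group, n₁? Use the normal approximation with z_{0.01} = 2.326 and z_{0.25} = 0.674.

With allocation ratio k = n₂/n₁ = 2.5, Var(x̄₁−x̄₂) = σ²(1/n₁ + 1/(k·n₁)) = σ²·(k+1)/(k·n₁).
So n₁ = (1 + 1/k)·((z_{α/2} + z_β)/d)² = 1.400 × (3.000/0.84)².
n₁ = 1.400 × 12.76 = 17.9.
Round up: n₁ = 18, giving n₂ = 2.5 × 18 = 45.

n₁ = 18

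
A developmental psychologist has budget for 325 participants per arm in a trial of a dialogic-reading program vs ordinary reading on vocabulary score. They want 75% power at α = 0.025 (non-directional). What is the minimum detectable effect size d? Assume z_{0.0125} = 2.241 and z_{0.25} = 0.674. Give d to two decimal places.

For two independent groups of n = 325 each: d_min = (z_{α/2} + z_β)·√(2/n).
z-sum = 2.241 + 0.674 = 2.915.
d_min = 2.915 × √(2/325) = 2.915 × 0.0784 = 0.229.

d_min ≈ 0.23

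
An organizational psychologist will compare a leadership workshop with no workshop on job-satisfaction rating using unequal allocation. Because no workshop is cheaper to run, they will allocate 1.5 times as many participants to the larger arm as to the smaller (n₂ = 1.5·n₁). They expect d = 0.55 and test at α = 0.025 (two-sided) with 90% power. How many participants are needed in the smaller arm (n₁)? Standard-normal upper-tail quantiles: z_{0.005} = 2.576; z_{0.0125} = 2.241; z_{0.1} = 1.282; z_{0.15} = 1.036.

With allocation ratio k = n₂/n₁ = 1.5, Var(x̄₁−x̄₂) = σ²(1/n₁ + 1/(k·n₁)) = σ²·(k+1)/(k·n₁).
So n₁ = (1 + 1/k)·((z_{α/2} + z_β)/d)² = 1.667 × (3.523/0.55)².
n₁ = 1.667 × 41.03 = 68.4.
Round up: n₁ = 69, giving n₂ = ⌈1.5 × 69⌉ = ⌈103.5⌉ = 104.

n₁ = 69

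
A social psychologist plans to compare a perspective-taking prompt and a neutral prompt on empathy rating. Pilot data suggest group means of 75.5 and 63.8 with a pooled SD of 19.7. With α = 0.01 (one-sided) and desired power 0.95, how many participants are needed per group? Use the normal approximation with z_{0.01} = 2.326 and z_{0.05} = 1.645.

n = 90 per group

Cohen's d = |M₁ − M₂| / SD_pooled = |75.5 − 63.8| / 19.7 = 11.7 / 19.7 = 0.594.
For two independent groups with equal n: n = 2·((z_{α} + z_β) / d)².
z_{α} + z_β = 2.326 + 1.645 = 3.971.
n = 2 × (3.971 / 0.594)² = 2 × 6.685² = 2 × 44.69 = 89.4.
Round up to the next whole participant.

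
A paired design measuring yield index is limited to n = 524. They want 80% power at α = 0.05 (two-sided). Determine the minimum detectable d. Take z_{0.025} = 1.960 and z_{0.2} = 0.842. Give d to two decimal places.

d_min ≈ 0.12

For a single sample (or paired design) of n = 524: d_min = (z_{α/2} + z_β)/√n.
z-sum = 1.960 + 0.842 = 2.802.
d_min = 2.802 / √524 = 2.802 / 22.891 = 0.122.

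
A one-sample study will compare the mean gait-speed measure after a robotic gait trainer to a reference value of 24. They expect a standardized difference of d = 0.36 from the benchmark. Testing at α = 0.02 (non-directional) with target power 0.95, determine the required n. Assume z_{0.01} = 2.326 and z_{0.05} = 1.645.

For a one-sample test: n = ((z_{α/2} + z_β) / d)².
z_{α/2} + z_β = 2.326 + 1.645 = 3.971.
n = (3.971 / 0.36)² = 11.031² = 121.67.
Round up.

n = 122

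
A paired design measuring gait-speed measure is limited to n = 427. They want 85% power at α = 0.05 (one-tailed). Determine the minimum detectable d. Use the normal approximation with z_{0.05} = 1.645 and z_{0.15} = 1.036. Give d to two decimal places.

For a single sample (or paired design) of n = 427: d_min = (z_{α} + z_β)/√n.
z-sum = 1.645 + 1.036 = 2.681.
d_min = 2.681 / √427 = 2.681 / 20.664 = 0.130.

d_min ≈ 0.13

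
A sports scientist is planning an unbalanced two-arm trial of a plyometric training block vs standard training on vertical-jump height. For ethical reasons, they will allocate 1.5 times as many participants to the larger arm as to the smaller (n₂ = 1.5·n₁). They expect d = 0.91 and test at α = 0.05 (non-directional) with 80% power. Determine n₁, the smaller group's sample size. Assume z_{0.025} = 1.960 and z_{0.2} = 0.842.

With allocation ratio k = n₂/n₁ = 1.5, Var(x̄₁−x̄₂) = σ²(1/n₁ + 1/(k·n₁)) = σ²·(k+1)/(k·n₁).
So n₁ = (1 + 1/k)·((z_{α/2} + z_β)/d)² = 1.667 × (2.802/0.91)².
n₁ = 1.667 × 9.48 = 15.8.
Round up: n₁ = 16, giving n₂ = 1.5 × 16 = 24.

n₁ = 16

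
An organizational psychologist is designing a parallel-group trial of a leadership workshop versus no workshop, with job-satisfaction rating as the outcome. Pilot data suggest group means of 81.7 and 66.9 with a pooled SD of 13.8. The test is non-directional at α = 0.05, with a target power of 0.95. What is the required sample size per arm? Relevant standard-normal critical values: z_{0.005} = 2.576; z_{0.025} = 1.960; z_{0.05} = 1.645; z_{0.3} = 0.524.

n = 23 per group

Cohen's d = |M₁ − M₂| / SD_pooled = |81.7 − 66.9| / 13.8 = 14.8 / 13.8 = 1.072.
For two independent groups with equal n: n = 2·((z_{α/2} + z_β) / d)².
z_{α/2} + z_β = 1.960 + 1.645 = 3.605.
n = 2 × (3.605 / 1.072)² = 2 × 3.363² = 2 × 11.31 = 22.6.
Round up to the next whole participant.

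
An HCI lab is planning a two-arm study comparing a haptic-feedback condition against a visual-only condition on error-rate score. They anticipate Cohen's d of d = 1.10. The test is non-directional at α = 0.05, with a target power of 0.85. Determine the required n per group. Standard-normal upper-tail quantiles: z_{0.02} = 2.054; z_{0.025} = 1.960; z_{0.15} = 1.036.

For two independent groups with equal n: n = 2·((z_{α/2} + z_β) / d)².
z_{α/2} + z_β = 1.960 + 1.036 = 2.996.
n = 2 × (2.996 / 1.10)² = 2 × 2.724² = 2 × 7.42 = 14.8.
Round up to the next whole participant.

n = 15 per group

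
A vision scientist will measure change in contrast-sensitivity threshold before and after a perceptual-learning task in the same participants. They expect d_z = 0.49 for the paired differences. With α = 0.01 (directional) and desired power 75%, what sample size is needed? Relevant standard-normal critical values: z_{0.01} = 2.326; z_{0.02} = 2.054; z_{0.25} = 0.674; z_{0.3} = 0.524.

n = 38 pairs

For a paired (one-sample on differences) test: n = ((z_{α} + z_β) / d)².
z_{α} + z_β = 2.326 + 0.674 = 3.000.
n = (3.000 / 0.49)² = 6.122² = 37.48.
Round up.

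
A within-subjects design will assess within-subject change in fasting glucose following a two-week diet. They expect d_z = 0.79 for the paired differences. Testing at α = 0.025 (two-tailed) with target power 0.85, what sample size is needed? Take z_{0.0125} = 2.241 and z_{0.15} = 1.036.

For a paired (one-sample on differences) test: n = ((z_{α/2} + z_β) / d)².
z_{α/2} + z_β = 2.241 + 1.036 = 3.277.
n = (3.277 / 0.79)² = 4.148² = 17.21.
Round up.

n = 18 pairs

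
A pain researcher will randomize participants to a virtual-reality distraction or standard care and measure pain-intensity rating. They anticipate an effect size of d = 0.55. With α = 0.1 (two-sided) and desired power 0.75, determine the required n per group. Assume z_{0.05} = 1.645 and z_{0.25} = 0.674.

For two independent groups with equal n: n = 2·((z_{α/2} + z_β) / d)².
z_{α/2} + z_β = 1.645 + 0.674 = 2.319.
n = 2 × (2.319 / 0.55)² = 2 × 4.216² = 2 × 17.78 = 35.6.
Round up to the next whole participant.

n = 36 per group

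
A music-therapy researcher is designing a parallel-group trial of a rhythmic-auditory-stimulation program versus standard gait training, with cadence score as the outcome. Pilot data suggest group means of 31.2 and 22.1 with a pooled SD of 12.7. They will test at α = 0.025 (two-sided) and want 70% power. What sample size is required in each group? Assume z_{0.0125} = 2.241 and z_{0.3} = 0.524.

Cohen's d = |M₁ − M₂| / SD_pooled = |31.2 − 22.1| / 12.7 = 9.1 / 12.7 = 0.717.
For two independent groups with equal n: n = 2·((z_{α/2} + z_β) / d)².
z_{α/2} + z_β = 2.241 + 0.524 = 2.765.
n = 2 × (2.765 / 0.717)² = 2 × 3.856² = 2 × 14.87 = 29.7.
Round up to the next whole participant.

n = 30 per group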